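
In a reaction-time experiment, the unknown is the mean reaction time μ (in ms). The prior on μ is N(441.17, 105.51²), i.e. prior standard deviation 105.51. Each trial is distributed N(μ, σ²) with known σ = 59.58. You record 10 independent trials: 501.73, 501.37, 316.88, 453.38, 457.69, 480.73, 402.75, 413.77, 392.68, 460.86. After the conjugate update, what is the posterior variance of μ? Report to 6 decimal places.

For Normal data with known variance σ², a Normal(μ₀, σ₀²) prior on μ is conjugate. Posterior precision = 1/σ₀² + n/σ²; posterior mean is the precision-weighted average of μ₀ and x̄.
σ₀² = 105.51² = 11132.3601, σ² = 59.58² = 3549.7764; σ² + n·σ₀² = 3549.7764 + 10·11132.3601 = 114873.3774.
Posterior precision = 1/σ₀² + n/σ² = 1/11132.3601 + 10/3549.7764 = (σ² + n·σ₀²)/(σ₀²σ²) = 114873.3774/(11132.3601·3549.7764); posterior variance σₙ² = σ₀²σ²/(σ² + n·σ₀²) = 11132.3601·3549.7764/114873.3774 = 344.008247.

344.008247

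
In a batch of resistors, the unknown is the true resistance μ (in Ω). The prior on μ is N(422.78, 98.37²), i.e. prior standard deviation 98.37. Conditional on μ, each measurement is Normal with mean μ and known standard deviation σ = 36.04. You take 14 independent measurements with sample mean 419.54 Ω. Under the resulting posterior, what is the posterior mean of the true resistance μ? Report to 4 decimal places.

For Normal data with known variance σ², a Normal(μ₀, σ₀²) prior on μ is conjugate. Posterior precision = 1/σ₀² + n/σ²; posterior mean is the precision-weighted average of μ₀ and x̄.
n·x̄ = 14·419.54 = 5873.56.
σ₀² = 98.37² = 9676.6569, σ² = 36.04² = 1298.8816; σ² + n·σ₀² = 1298.8816 + 14·9676.6569 = 136772.0782.
Posterior mean = (μ₀/σ₀² + n·x̄/σ²)/(1/σ₀² + n/σ²) = (σ²·μ₀ + σ₀²·n·x̄)/(σ² + n·σ₀²) = (1298.8816·422.78 + 9676.6569·5873.56)/136772.0782 = 57385566.064412/136772.0782 = 419.5708.

419.5708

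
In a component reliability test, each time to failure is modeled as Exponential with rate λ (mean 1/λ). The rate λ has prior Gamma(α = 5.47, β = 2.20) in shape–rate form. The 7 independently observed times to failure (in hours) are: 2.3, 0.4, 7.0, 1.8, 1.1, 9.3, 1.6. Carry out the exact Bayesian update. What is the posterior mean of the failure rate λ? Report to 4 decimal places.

0.4852

With a Gamma(shape α, rate β) prior on the exponential rate λ, the posterior after n observations with total T = Σxᵢ is Gamma(α+n, β+T).
Sum of observations T = 23.5 hours; n = 7.
Posterior: Gamma(5.47+7, 2.20+23.5) = Gamma(12.47, 25.70).
Posterior mean of λ = α/β = 12.47/25.70 = 0.4852.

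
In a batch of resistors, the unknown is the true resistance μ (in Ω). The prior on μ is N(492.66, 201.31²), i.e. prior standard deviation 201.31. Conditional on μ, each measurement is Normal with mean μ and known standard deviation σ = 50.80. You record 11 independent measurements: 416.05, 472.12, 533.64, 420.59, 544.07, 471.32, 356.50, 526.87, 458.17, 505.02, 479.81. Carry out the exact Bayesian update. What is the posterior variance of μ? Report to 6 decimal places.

233.253331

For Normal data with known variance σ², a Normal(μ₀, σ₀²) prior on μ is conjugate. Posterior precision = 1/σ₀² + n/σ²; posterior mean is the precision-weighted average of μ₀ and x̄.
σ₀² = 201.31² = 40525.7161, σ² = 50.80² = 2580.64; σ² + n·σ₀² = 2580.64 + 11·40525.7161 = 448363.5171.
Posterior precision = 1/σ₀² + n/σ² = 1/40525.7161 + 11/2580.64 = (σ² + n·σ₀²)/(σ₀²σ²) = 448363.5171/(40525.7161·2580.64); posterior variance σₙ² = σ₀²σ²/(σ² + n·σ₀²) = 40525.7161·2580.64/448363.5171 = 233.253331.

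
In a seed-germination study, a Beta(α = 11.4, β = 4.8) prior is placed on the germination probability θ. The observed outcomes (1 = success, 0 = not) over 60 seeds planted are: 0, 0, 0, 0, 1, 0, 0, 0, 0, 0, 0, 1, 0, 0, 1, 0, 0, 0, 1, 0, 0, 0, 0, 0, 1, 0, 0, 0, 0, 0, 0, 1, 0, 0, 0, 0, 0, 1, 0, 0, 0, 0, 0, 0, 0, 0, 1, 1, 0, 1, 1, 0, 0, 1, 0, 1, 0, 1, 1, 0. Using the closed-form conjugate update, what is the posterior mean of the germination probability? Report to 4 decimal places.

0.3465

The Beta prior is conjugate to a Binomial/Bernoulli likelihood; the update adds successes to α and failures to β.
Posterior: Beta(α+k, β+n−k) = Beta(11.4+15, 4.8+45) = Beta(26.4, 49.8).
Posterior mean = α/(α+β) = 26.4/76.2 = 0.3465.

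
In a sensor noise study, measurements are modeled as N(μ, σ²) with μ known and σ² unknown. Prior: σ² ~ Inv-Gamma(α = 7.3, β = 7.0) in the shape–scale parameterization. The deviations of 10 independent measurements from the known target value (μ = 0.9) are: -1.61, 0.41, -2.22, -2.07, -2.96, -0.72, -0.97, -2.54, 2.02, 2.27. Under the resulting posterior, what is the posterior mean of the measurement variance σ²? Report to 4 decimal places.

2.2955

With known mean μ and an Inverse-Gamma(α, β) prior on σ², the Normal likelihood is conjugate: posterior is Inv-Gamma(α + n/2, β + Σ(xᵢ−μ)²/2).
Σ(xᵢ−μ)² = (-1.61)² + (0.41)² + (-2.22)² + (-2.07)² + (-2.96)² + (-0.72)² + (-0.97)² + (-2.54)² + (2.02)² + (2.27)² = 37.8793.
Posterior: Inv-Gamma(7.3 + 10/2, 7.0 + 37.8793/2) = Inv-Gamma(12.30, 25.93965).
E[σ²|data] = β/(α−1) = 25.93965/11.30 = 2.2955.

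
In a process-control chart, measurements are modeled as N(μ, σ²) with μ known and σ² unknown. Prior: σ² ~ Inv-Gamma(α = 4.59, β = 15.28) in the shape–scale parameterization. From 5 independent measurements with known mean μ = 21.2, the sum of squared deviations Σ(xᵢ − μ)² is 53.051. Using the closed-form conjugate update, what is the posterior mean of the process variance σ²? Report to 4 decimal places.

With known mean μ and an Inverse-Gamma(α, β) prior on σ², the Normal likelihood is conjugate: posterior is Inv-Gamma(α + n/2, β + Σ(xᵢ−μ)²/2).
Posterior: Inv-Gamma(4.59 + 5/2, 15.28 + 53.051/2) = Inv-Gamma(7.09, 41.8055).
E[σ²|data] = β/(α−1) = 41.8055/6.09 = 6.8646.

6.8646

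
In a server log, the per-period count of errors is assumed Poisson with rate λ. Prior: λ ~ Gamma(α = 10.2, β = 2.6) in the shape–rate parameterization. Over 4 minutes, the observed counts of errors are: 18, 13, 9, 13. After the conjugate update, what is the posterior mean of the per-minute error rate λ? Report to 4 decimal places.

9.5758

With a Gamma(shape α, rate β) prior, the Poisson likelihood is conjugate: the posterior is Gamma(α + ΣXᵢ, β + n).
Sum of counts S = 53 over n = 4 minutes.
Posterior: Gamma(α+S, β+n) = Gamma(10.2+53, 2.6+4) = Gamma(63.2, 6.6).
Posterior mean = α/β = 63.2/6.6 = 9.5758.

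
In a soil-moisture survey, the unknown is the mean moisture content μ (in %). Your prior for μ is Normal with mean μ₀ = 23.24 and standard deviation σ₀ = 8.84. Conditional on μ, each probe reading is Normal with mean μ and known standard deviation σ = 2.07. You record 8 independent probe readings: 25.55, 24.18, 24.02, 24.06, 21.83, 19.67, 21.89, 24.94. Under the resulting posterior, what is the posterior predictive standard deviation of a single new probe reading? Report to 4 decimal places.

For Normal data with known variance σ², a Normal(μ₀, σ₀²) prior on μ is conjugate. Posterior precision = 1/σ₀² + n/σ²; posterior mean is the precision-weighted average of μ₀ and x̄.
σ₀² = 8.84² = 78.1456, σ² = 2.07² = 4.2849; σ² + n·σ₀² = 4.2849 + 8·78.1456 = 629.4497.
Posterior precision = 1/σ₀² + n/σ² = 1/78.1456 + 8/4.2849 = (σ² + n·σ₀²)/(σ₀²σ²) = 629.4497/(78.1456·4.2849); posterior variance σₙ² = σ₀²σ²/(σ² + n·σ₀²) = 78.1456·4.2849/629.4497 = 0.531966.
Predictive variance for one new observation = σₙ² + σ² = 78.1456·4.2849/629.4497 + 4.2849 = σ²·(σ₀² + 629.4497)/629.4497 = 4.2849·707.5953/629.4497 = 4.816866; SD = √(4.2849·707.5953/629.4497) = 2.1947.

2.1947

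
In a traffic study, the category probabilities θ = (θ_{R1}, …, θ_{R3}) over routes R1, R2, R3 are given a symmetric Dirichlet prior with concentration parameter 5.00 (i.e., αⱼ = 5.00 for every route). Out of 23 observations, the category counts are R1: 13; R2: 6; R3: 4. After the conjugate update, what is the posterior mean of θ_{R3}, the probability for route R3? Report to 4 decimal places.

The Dirichlet prior is conjugate to the Multinomial likelihood: each posterior αⱼ = prior αⱼ + observed count nⱼ.
Posterior concentration: (18.00, 11.00, 9.00), total = 38.00.
E[θ_{R3}|data] = α_{R3}/Σα = 9.00/38.00 = 0.2368.

0.2368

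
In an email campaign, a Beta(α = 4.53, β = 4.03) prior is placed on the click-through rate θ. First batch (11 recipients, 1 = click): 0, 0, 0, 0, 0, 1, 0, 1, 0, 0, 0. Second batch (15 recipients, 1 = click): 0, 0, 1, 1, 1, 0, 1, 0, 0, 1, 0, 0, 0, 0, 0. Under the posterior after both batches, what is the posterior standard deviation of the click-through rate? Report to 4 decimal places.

0.0791

The Beta prior is conjugate to a Binomial/Bernoulli likelihood; the update adds successes to α and failures to β.
After batch 1: Beta(4.53+2, 4.03+9) = Beta(6.53, 13.03).
After batch 2: Beta(6.53+5, 13.03+10) = Beta(11.53, 23.03).
Var = αβ/((α+β)²(α+β+1)) = 11.53·23.03/(34.56²·35.56) = 0.00625193; SD = √0.00625193 = 0.0791.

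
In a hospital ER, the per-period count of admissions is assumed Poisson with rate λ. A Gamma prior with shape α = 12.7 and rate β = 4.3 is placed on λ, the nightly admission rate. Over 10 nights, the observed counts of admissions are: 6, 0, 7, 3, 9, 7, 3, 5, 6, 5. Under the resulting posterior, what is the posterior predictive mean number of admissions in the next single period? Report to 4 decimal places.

With a Gamma(shape α, rate β) prior, the Poisson likelihood is conjugate: the posterior is Gamma(α + ΣXᵢ, β + n).
Sum of counts S = 51 over n = 10 nights.
Posterior: Gamma(α+S, β+n) = Gamma(12.7+51, 4.3+10) = Gamma(63.7, 14.3).
The predictive distribution for one future period is NegBinom with mean α/β = 4.4545.

4.4545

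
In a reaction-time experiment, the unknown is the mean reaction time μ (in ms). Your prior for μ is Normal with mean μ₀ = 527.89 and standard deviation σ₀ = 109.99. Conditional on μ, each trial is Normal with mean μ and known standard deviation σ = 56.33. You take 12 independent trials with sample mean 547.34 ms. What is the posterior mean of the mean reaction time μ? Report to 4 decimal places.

546.9240

For Normal data with known variance σ², a Normal(μ₀, σ₀²) prior on μ is conjugate. Posterior precision = 1/σ₀² + n/σ²; posterior mean is the precision-weighted average of μ₀ and x̄.
n·x̄ = 12·547.34 = 6568.08.
σ₀² = 109.99² = 12097.8001, σ² = 56.33² = 3173.0689; σ² + n·σ₀² = 3173.0689 + 12·12097.8001 = 148346.6701.
Posterior mean = (μ₀/σ₀² + n·x̄/σ²)/(1/σ₀² + n/σ²) = (σ²·μ₀ + σ₀²·n·x̄)/(σ² + n·σ₀²) = (3173.0689·527.89 + 12097.8001·6568.08)/148346.6701 = 81134350.222429/148346.6701 = 546.9240.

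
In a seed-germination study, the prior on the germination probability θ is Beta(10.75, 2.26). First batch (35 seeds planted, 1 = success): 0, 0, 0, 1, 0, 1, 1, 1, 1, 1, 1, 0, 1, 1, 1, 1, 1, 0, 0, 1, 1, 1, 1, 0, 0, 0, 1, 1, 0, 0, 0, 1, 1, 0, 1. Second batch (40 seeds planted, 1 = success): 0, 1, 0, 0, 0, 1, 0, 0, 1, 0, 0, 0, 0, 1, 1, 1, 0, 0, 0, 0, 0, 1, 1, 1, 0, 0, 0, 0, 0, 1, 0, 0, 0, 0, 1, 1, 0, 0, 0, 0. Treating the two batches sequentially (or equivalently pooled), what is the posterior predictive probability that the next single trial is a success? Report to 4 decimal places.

0.4971

The Beta prior is conjugate to a Binomial/Bernoulli likelihood; the update adds successes to α and failures to β.
After batch 1: Beta(10.75+21, 2.26+14) = Beta(31.75, 16.26).
After batch 2: Beta(31.75+12, 16.26+28) = Beta(43.75, 44.26).
For a single future Bernoulli trial, P(success | data) = α/(α+β) = 0.4971.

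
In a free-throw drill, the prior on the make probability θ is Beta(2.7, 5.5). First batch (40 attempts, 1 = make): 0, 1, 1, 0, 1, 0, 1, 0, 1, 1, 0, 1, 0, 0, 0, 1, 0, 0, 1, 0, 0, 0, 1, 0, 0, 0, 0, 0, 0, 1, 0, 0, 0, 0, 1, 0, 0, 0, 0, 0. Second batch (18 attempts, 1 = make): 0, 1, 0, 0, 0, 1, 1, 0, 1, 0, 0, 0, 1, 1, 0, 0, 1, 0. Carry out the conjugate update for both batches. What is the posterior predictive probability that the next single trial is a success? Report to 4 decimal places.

The Beta prior is conjugate to a Binomial/Bernoulli likelihood; the update adds successes to α and failures to β.
After batch 1: Beta(2.7+12, 5.5+28) = Beta(14.7, 33.5).
After batch 2: Beta(14.7+7, 33.5+11) = Beta(21.7, 44.5).
For a single future Bernoulli trial, P(success | data) = α/(α+β) = 0.3278.

0.3278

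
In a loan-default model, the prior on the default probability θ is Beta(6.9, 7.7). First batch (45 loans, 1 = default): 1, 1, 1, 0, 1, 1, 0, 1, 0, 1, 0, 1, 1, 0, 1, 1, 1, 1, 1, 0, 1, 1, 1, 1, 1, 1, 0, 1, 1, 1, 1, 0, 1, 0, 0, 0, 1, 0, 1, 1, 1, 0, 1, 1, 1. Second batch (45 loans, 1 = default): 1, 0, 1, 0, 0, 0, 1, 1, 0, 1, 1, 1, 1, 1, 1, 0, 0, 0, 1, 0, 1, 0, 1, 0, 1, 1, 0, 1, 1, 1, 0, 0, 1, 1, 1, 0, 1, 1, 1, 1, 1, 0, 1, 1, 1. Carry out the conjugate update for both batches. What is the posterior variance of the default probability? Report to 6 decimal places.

The Beta prior is conjugate to a Binomial/Bernoulli likelihood; the update adds successes to α and failures to β.
After batch 1: Beta(6.9+32, 7.7+13) = Beta(38.9, 20.7).
After batch 2: Beta(38.9+29, 20.7+16) = Beta(67.9, 36.7).
Var = αβ/((α+β)²(α+β+1)) = 67.9·36.7/(104.6²·105.6) = 0.002157.

0.002157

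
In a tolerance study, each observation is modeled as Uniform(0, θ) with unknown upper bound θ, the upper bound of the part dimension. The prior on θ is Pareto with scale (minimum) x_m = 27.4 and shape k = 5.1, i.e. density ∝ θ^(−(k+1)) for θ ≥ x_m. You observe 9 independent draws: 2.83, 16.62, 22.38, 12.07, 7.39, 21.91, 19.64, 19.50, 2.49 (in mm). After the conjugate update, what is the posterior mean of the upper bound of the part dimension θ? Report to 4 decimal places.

29.4916

A Pareto(scale x_m, shape k) prior on the upper bound θ of Uniform(0, θ) is conjugate: posterior is Pareto(max(x_m, max xᵢ), k + n).
Sample maximum = 22.38; prior scale x_m = 27.4 → posterior scale = max = 27.40.
Posterior shape = 5.1 + 9 = 14.1.
E[θ|data] = k·x_m/(k−1) = 14.1·27.40/13.1 = 29.4916.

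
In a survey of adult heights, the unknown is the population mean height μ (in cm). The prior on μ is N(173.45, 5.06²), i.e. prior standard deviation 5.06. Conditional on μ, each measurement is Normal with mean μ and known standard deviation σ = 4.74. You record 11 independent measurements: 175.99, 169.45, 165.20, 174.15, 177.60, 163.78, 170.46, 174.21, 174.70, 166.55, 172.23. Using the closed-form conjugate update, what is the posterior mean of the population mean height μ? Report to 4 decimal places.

For Normal data with known variance σ², a Normal(μ₀, σ₀²) prior on μ is conjugate. Posterior precision = 1/σ₀² + n/σ²; posterior mean is the precision-weighted average of μ₀ and x̄.
Σxᵢ = 175.99 + 169.45 + 165.20 + 174.15 + 177.60 + 163.78 + 170.46 + 174.21 + 174.70 + 166.55 + 172.23 = 1884.32, so n·x̄ = 1884.32.
σ₀² = 5.06² = 25.6036, σ² = 4.74² = 22.4676; σ² + n·σ₀² = 22.4676 + 11·25.6036 = 304.1072.
Posterior mean = (μ₀/σ₀² + n·x̄/σ²)/(1/σ₀² + n/σ²) = (σ²·μ₀ + σ₀²·n·x̄)/(σ² + n·σ₀²) = (22.4676·173.45 + 25.6036·1884.32)/304.1072 = 52142.380772/304.1072 = 171.4605.

171.4605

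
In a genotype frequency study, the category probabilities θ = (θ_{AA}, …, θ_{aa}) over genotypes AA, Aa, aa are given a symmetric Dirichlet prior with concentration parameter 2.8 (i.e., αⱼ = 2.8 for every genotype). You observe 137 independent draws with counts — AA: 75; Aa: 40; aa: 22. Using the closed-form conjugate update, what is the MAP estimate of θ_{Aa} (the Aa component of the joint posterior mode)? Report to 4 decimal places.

0.2935

The Dirichlet prior is conjugate to the Multinomial likelihood: each posterior αⱼ = prior αⱼ + observed count nⱼ.
Posterior concentration: (77.8, 42.8, 24.8), total = 145.4.
Joint mode component: (α_{Aa}−1)/(Σα−K) = 41.8/142.4 = 0.2935.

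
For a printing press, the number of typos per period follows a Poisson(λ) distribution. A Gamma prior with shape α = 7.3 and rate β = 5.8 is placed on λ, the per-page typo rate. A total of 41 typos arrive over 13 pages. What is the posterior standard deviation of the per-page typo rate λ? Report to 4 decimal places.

With a Gamma(shape α, rate β) prior, the Poisson likelihood is conjugate: the posterior is Gamma(α + ΣXᵢ, β + n).
Posterior: Gamma(α+S, β+n) = Gamma(7.3+41, 5.8+13) = Gamma(48.3, 18.8).
SD = √α/β = √48.3/18.8 = 0.3697.

0.3697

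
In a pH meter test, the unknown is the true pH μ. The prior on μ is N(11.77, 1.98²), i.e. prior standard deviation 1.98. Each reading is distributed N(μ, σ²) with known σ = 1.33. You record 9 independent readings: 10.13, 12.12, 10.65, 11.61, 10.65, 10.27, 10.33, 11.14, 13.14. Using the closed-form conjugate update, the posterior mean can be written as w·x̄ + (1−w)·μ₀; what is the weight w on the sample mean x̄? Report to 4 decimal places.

For Normal data with known variance σ², a Normal(μ₀, σ₀²) prior on μ is conjugate. Posterior precision = 1/σ₀² + n/σ²; posterior mean is the precision-weighted average of μ₀ and x̄.
σ₀² = 1.98² = 3.9204, σ² = 1.33² = 1.7689. Prior precision 1/σ₀² = 1/3.9204; data precision n/σ² = 9/1.7689.
w = (n/σ²)/(1/σ₀² + n/σ²) = n·σ₀²/(σ² + n·σ₀²) = 9·3.9204/(1.7689 + 9·3.9204) = 35.2836/37.0525 = 0.9523.

0.9523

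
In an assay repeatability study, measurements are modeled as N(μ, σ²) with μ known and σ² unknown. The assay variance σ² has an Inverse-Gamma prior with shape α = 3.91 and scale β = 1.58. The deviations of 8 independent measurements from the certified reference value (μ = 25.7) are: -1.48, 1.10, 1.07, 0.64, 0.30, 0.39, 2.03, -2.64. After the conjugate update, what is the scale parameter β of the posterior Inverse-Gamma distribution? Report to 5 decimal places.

With known mean μ and an Inverse-Gamma(α, β) prior on σ², the Normal likelihood is conjugate: posterior is Inv-Gamma(α + n/2, β + Σ(xᵢ−μ)²/2).
Σ(xᵢ−μ)² = (-1.48)² + (1.10)² + (1.07)² + (0.64)² + (0.30)² + (0.39)² + (2.03)² + (-2.64)² = 16.2875.
Posterior: Inv-Gamma(3.91 + 8/2, 1.58 + 16.2875/2) = Inv-Gamma(7.91, 9.72375).
Posterior β = 9.72375.

9.72375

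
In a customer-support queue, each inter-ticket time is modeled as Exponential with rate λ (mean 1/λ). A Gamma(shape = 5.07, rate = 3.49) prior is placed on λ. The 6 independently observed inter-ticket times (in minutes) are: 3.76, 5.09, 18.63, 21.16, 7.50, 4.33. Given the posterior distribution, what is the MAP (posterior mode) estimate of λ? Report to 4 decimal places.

0.1574

With a Gamma(shape α, rate β) prior on the exponential rate λ, the posterior after n observations with total T = Σxᵢ is Gamma(α+n, β+T).
Sum of observations T = 60.47 minutes; n = 6.
Posterior: Gamma(5.07+6, 3.49+60.47) = Gamma(11.07, 63.96).
Mode = (α−1)/β = 0.1574.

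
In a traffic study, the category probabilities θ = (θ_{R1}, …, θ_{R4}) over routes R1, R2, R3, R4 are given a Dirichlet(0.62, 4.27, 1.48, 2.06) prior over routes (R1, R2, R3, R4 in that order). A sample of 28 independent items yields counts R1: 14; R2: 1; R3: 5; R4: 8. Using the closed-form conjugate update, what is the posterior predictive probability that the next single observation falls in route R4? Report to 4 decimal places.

0.2761

The Dirichlet prior is conjugate to the Multinomial likelihood: each posterior αⱼ = prior αⱼ + observed count nⱼ.
Posterior concentration: (14.62, 5.27, 6.48, 10.06), total = 36.43.
P(next = R4 | data) = α_{R4}/Σα = 0.2761.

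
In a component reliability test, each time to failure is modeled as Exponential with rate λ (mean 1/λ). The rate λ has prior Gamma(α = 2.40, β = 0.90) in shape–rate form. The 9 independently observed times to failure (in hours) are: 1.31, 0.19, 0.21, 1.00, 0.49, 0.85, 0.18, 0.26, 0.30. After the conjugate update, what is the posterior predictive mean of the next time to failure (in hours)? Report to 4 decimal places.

With a Gamma(shape α, rate β) prior on the exponential rate λ, the posterior after n observations with total T = Σxᵢ is Gamma(α+n, β+T).
Sum of observations T = 4.79 hours; n = 9.
Posterior: Gamma(2.40+9, 0.90+4.79) = Gamma(11.40, 5.69).
The predictive distribution for the next observation is Lomax; its mean is β/(α−1) = 5.69/10.40 = 0.5471.

0.5471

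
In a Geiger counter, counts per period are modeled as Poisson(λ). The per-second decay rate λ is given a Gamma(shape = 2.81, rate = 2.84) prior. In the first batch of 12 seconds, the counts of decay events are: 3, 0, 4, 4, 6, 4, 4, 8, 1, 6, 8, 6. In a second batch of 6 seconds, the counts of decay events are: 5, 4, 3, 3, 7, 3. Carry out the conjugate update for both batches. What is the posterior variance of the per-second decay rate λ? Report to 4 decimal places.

0.1884

With a Gamma(shape α, rate β) prior, the Poisson likelihood is conjugate: the posterior is Gamma(α + ΣXᵢ, β + n).
Batch 1: sum of counts S = 54 over n = 12 seconds.
After batch 1: Gamma(α+S, β+n) = Gamma(2.81+54, 2.84+12) = Gamma(56.81, 14.84).
Batch 2: sum of counts S = 25 over n = 6 seconds.
After batch 2: Gamma(α+S, β+n) = Gamma(56.81+25, 14.84+6) = Gamma(81.81, 20.84).
Var = α/β² = 81.81/20.84² = 0.1884.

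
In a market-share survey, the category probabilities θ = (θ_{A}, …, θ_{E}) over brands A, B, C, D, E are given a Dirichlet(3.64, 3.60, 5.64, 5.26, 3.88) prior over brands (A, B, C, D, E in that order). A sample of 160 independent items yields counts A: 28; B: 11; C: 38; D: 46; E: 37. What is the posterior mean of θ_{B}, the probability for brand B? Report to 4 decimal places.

The Dirichlet prior is conjugate to the Multinomial likelihood: each posterior αⱼ = prior αⱼ + observed count nⱼ.
Posterior concentration: (31.64, 14.60, 43.64, 51.26, 40.88), total = 182.02.
E[θ_{B}|data] = α_{B}/Σα = 14.60/182.02 = 0.0802.

0.0802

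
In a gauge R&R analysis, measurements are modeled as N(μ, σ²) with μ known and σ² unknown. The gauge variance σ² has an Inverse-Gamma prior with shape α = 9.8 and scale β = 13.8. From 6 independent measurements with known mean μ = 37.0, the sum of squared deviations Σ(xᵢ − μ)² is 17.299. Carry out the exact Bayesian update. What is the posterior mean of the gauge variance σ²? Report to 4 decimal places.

With known mean μ and an Inverse-Gamma(α, β) prior on σ², the Normal likelihood is conjugate: posterior is Inv-Gamma(α + n/2, β + Σ(xᵢ−μ)²/2).
Posterior: Inv-Gamma(9.8 + 6/2, 13.8 + 17.299/2) = Inv-Gamma(12.80, 22.4495).
E[σ²|data] = β/(α−1) = 22.4495/11.80 = 1.9025.

1.9025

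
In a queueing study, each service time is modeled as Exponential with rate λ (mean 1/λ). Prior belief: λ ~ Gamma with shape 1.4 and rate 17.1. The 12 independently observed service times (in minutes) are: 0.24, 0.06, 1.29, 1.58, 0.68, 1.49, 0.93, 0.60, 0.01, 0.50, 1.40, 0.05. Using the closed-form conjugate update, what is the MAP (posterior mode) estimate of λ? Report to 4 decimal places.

With a Gamma(shape α, rate β) prior on the exponential rate λ, the posterior after n observations with total T = Σxᵢ is Gamma(α+n, β+T).
Sum of observations T = 8.83 minutes; n = 12.
Posterior: Gamma(1.4+12, 17.1+8.83) = Gamma(13.4, 25.93).
Mode = (α−1)/β = 0.4782.

0.4782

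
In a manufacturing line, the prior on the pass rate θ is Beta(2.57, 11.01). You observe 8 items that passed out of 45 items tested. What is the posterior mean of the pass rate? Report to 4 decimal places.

The Beta prior is conjugate to a Binomial/Bernoulli likelihood; the update adds successes to α and failures to β.
Posterior: Beta(α+k, β+n−k) = Beta(2.57+8, 11.01+37) = Beta(10.57, 48.01).
Posterior mean = α/(α+β) = 10.57/58.58 = 0.1804.

0.1804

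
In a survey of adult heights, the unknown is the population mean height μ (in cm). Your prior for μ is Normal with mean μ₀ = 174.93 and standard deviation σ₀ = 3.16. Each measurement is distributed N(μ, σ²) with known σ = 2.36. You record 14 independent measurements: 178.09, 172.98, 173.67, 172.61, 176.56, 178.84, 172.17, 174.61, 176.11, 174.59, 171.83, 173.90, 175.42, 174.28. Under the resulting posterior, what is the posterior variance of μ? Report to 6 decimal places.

For Normal data with known variance σ², a Normal(μ₀, σ₀²) prior on μ is conjugate. Posterior precision = 1/σ₀² + n/σ²; posterior mean is the precision-weighted average of μ₀ and x̄.
σ₀² = 3.16² = 9.9856, σ² = 2.36² = 5.5696; σ² + n·σ₀² = 5.5696 + 14·9.9856 = 145.368.
Posterior precision = 1/σ₀² + n/σ² = 1/9.9856 + 14/5.5696 = (σ² + n·σ₀²)/(σ₀²σ²) = 145.368/(9.9856·5.5696); posterior variance σₙ² = σ₀²σ²/(σ² + n·σ₀²) = 9.9856·5.5696/145.368 = 0.382586.

0.382586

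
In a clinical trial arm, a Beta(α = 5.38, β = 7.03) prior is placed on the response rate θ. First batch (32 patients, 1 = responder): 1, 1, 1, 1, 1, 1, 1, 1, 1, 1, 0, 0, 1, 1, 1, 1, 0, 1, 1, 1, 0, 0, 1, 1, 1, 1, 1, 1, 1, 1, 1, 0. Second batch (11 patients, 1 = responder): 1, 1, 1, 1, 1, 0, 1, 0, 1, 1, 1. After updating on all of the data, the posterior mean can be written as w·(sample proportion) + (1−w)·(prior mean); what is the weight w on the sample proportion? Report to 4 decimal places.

0.7760

The Beta prior is conjugate to a Binomial/Bernoulli likelihood; the update adds successes to α and failures to β.
Total number of patients: n = 32 + 11 = 43.
Posterior mean = (α₀+k)/(α₀+β₀+n) = [n/(α₀+β₀+n)]·(k/n) + [(α₀+β₀)/(α₀+β₀+n)]·α₀/(α₀+β₀), so only n and the prior enter the weight.
The weight on the data is w = n/(α₀+β₀+n) = 43/(5.38+7.03+43) = 43/55.41 = 0.7760.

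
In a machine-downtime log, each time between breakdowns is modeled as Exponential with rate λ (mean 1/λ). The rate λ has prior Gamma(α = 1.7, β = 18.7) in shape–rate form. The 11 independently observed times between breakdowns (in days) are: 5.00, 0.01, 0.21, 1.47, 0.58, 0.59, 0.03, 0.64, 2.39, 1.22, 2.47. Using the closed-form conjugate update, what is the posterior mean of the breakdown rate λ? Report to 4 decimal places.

With a Gamma(shape α, rate β) prior on the exponential rate λ, the posterior after n observations with total T = Σxᵢ is Gamma(α+n, β+T).
Sum of observations T = 14.61 days; n = 11.
Posterior: Gamma(1.7+11, 18.7+14.61) = Gamma(12.7, 33.31).
Posterior mean of λ = α/β = 12.7/33.31 = 0.3813.

0.3813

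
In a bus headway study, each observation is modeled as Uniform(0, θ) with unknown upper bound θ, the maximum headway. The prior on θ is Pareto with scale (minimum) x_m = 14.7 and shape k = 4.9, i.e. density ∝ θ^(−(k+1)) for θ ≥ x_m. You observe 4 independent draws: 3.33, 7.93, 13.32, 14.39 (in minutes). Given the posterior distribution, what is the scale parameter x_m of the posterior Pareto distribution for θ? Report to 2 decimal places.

14.70

A Pareto(scale x_m, shape k) prior on the upper bound θ of Uniform(0, θ) is conjugate: posterior is Pareto(max(x_m, max xᵢ), k + n).
Sample maximum = 14.39; prior scale x_m = 14.7 → posterior scale = max = 14.70.
Posterior shape = 4.9 + 4 = 8.9.
Posterior scale x_m = 14.70.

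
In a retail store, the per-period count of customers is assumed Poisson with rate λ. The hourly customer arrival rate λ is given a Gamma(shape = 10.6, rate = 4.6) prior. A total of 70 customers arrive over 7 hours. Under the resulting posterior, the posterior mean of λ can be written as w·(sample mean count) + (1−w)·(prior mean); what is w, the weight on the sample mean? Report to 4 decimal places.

0.6034

With a Gamma(shape α, rate β) prior, the Poisson likelihood is conjugate: the posterior is Gamma(α + ΣXᵢ, β + n).
Posterior mean = (α₀+S)/(β₀+n) = [n/(β₀+n)]·(S/n) + [β₀/(β₀+n)]·(α₀/β₀), so only n and β₀ enter the weight.
Weight on data w = n/(β₀+n) = 7/(4.6+7) = 7/11.6 = 0.6034.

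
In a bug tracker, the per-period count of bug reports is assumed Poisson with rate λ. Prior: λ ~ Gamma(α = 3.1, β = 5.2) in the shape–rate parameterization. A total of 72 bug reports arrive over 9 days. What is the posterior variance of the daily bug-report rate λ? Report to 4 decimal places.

With a Gamma(shape α, rate β) prior, the Poisson likelihood is conjugate: the posterior is Gamma(α + ΣXᵢ, β + n).
Posterior: Gamma(α+S, β+n) = Gamma(3.1+72, 5.2+9) = Gamma(75.1, 14.2).
Var = α/β² = 75.1/14.2² = 0.3724.

0.3724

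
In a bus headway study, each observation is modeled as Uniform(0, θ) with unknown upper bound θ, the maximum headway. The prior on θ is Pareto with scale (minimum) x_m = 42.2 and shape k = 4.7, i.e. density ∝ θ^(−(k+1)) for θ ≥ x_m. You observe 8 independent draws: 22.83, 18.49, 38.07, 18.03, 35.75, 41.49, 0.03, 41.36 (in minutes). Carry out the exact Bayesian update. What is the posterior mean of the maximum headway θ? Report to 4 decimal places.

45.8068

A Pareto(scale x_m, shape k) prior on the upper bound θ of Uniform(0, θ) is conjugate: posterior is Pareto(max(x_m, max xᵢ), k + n).
Sample maximum = 41.49; prior scale x_m = 42.2 → posterior scale = max = 42.20.
Posterior shape = 4.7 + 8 = 12.7.
E[θ|data] = k·x_m/(k−1) = 12.7·42.20/11.7 = 45.8068.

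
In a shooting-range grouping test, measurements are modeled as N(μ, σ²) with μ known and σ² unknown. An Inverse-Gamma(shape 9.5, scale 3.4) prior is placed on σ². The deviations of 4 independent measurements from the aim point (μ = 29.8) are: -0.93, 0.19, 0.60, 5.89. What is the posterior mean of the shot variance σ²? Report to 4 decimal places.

2.0359

With known mean μ and an Inverse-Gamma(α, β) prior on σ², the Normal likelihood is conjugate: posterior is Inv-Gamma(α + n/2, β + Σ(xᵢ−μ)²/2).
Σ(xᵢ−μ)² = (-0.93)² + (0.19)² + (0.60)² + (5.89)² = 35.9531.
Posterior: Inv-Gamma(9.5 + 4/2, 3.4 + 35.9531/2) = Inv-Gamma(11.50, 21.37655).
E[σ²|data] = β/(α−1) = 21.37655/10.50 = 2.0359.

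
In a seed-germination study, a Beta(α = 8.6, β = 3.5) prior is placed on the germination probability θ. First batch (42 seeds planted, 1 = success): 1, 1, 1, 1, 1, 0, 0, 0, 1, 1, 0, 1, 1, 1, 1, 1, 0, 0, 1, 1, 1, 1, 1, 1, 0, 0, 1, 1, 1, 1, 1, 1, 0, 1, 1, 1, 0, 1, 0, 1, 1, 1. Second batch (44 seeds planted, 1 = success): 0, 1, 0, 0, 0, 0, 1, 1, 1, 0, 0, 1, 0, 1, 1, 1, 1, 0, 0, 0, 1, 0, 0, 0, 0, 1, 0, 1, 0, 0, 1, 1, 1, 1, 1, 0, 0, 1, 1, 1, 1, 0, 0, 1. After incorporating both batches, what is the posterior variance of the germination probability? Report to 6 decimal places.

The Beta prior is conjugate to a Binomial/Bernoulli likelihood; the update adds successes to α and failures to β.
After batch 1: Beta(8.6+31, 3.5+11) = Beta(39.6, 14.5).
After batch 2: Beta(39.6+22, 14.5+22) = Beta(61.6, 36.5).
Var = αβ/((α+β)²(α+β+1)) = 61.6·36.5/(98.1²·99.1) = 0.002358.

0.002358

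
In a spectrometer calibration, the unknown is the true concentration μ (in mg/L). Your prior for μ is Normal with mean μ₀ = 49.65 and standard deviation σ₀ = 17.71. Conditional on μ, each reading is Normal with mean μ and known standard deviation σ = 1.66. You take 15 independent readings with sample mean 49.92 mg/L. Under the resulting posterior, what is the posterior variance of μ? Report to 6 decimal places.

0.183599

For Normal data with known variance σ², a Normal(μ₀, σ₀²) prior on μ is conjugate. Posterior precision = 1/σ₀² + n/σ²; posterior mean is the precision-weighted average of μ₀ and x̄.
σ₀² = 17.71² = 313.6441, σ² = 1.66² = 2.7556; σ² + n·σ₀² = 2.7556 + 15·313.6441 = 4707.4171.
Posterior precision = 1/σ₀² + n/σ² = 1/313.6441 + 15/2.7556 = (σ² + n·σ₀²)/(σ₀²σ²) = 4707.4171/(313.6441·2.7556); posterior variance σₙ² = σ₀²σ²/(σ² + n·σ₀²) = 313.6441·2.7556/4707.4171 = 0.183599.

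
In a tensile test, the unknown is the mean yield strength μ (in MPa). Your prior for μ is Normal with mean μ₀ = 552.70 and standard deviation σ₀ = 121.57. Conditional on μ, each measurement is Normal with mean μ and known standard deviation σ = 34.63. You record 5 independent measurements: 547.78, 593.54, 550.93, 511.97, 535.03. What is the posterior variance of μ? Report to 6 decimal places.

236.017143

For Normal data with known variance σ², a Normal(μ₀, σ₀²) prior on μ is conjugate. Posterior precision = 1/σ₀² + n/σ²; posterior mean is the precision-weighted average of μ₀ and x̄.
σ₀² = 121.57² = 14779.2649, σ² = 34.63² = 1199.2369; σ² + n·σ₀² = 1199.2369 + 5·14779.2649 = 75095.5614.
Posterior precision = 1/σ₀² + n/σ² = 1/14779.2649 + 5/1199.2369 = (σ² + n·σ₀²)/(σ₀²σ²) = 75095.5614/(14779.2649·1199.2369); posterior variance σₙ² = σ₀²σ²/(σ² + n·σ₀²) = 14779.2649·1199.2369/75095.5614 = 236.017143.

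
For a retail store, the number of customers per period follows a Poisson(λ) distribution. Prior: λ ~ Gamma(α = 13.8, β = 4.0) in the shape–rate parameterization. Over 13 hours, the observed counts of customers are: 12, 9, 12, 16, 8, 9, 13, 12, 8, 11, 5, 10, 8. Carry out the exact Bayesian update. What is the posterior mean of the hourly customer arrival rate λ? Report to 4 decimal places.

8.6353

With a Gamma(shape α, rate β) prior, the Poisson likelihood is conjugate: the posterior is Gamma(α + ΣXᵢ, β + n).
Sum of counts S = 133 over n = 13 hours.
Posterior: Gamma(α+S, β+n) = Gamma(13.8+133, 4.0+13) = Gamma(146.8, 17.0).
Posterior mean = α/β = 146.8/17.0 = 8.6353.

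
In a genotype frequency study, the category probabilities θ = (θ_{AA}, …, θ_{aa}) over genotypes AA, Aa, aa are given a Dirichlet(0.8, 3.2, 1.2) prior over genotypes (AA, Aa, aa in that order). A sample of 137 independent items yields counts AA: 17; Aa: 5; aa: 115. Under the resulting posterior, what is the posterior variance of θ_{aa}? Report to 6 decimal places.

0.001043

The Dirichlet prior is conjugate to the Multinomial likelihood: each posterior αⱼ = prior αⱼ + observed count nⱼ.
Posterior concentration: (17.8, 8.2, 116.2), total = 142.2.
Var[θ_j] = α_j(Σα−α_j)/((Σα)²(Σα+1)) = 116.2·26.0/(142.2²·143.2) = 0.001043.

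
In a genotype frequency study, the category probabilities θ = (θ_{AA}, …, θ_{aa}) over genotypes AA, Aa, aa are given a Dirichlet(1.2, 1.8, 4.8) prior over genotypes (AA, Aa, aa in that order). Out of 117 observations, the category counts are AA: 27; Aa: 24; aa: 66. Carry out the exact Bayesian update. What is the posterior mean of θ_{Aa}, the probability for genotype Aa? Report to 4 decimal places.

0.2067

The Dirichlet prior is conjugate to the Multinomial likelihood: each posterior αⱼ = prior αⱼ + observed count nⱼ.
Posterior concentration: (28.2, 25.8, 70.8), total = 124.8.
E[θ_{Aa}|data] = α_{Aa}/Σα = 25.8/124.8 = 0.2067.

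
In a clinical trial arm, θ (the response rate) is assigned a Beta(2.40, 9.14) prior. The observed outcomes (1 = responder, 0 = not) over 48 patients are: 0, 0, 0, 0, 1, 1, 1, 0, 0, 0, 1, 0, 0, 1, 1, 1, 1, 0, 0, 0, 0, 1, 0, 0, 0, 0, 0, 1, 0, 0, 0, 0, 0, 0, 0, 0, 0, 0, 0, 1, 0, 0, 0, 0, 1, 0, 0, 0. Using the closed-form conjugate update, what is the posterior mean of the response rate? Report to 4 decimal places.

0.2419

The Beta prior is conjugate to a Binomial/Bernoulli likelihood; the update adds successes to α and failures to β.
Posterior: Beta(α+k, β+n−k) = Beta(2.40+12, 9.14+36) = Beta(14.40, 45.14).
Posterior mean = α/(α+β) = 14.40/59.54 = 0.2419.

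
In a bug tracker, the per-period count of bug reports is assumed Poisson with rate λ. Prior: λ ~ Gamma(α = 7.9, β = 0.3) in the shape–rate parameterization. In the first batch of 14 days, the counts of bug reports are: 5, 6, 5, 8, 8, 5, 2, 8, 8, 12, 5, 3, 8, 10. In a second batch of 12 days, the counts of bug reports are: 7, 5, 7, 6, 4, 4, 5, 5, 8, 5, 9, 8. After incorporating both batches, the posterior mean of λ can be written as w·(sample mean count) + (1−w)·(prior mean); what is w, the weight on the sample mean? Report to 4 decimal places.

With a Gamma(shape α, rate β) prior, the Poisson likelihood is conjugate: the posterior is Gamma(α + ΣXᵢ, β + n).
Total number of days: n = 14 + 12 = 26.
Posterior mean = (α₀+S)/(β₀+n) = [n/(β₀+n)]·(S/n) + [β₀/(β₀+n)]·(α₀/β₀), so only n and β₀ enter the weight.
Weight on data w = n/(β₀+n) = 26/(0.3+26) = 26/26.3 = 0.9886.

0.9886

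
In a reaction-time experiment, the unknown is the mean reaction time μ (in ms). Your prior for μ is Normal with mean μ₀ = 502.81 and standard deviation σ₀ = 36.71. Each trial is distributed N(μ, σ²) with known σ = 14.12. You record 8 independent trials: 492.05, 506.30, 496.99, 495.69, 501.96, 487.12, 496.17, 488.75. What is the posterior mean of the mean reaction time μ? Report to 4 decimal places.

For Normal data with known variance σ², a Normal(μ₀, σ₀²) prior on μ is conjugate. Posterior precision = 1/σ₀² + n/σ²; posterior mean is the precision-weighted average of μ₀ and x̄.
Σxᵢ = 492.05 + 506.30 + 496.99 + 495.69 + 501.96 + 487.12 + 496.17 + 488.75 = 3965.03, so n·x̄ = 3965.03.
σ₀² = 36.71² = 1347.6241, σ² = 14.12² = 199.3744; σ² + n·σ₀² = 199.3744 + 8·1347.6241 = 10980.3672.
Posterior mean = (μ₀/σ₀² + n·x̄/σ²)/(1/σ₀² + n/σ²) = (σ²·μ₀ + σ₀²·n·x̄)/(σ² + n·σ₀²) = (199.3744·502.81 + 1347.6241·3965.03)/10980.3672 = 5443617.427287/10980.3672 = 495.7591.

495.7591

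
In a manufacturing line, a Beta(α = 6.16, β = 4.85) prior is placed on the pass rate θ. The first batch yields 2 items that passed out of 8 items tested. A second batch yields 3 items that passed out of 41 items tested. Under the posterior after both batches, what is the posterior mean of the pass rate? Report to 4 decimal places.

0.1860

The Beta prior is conjugate to a Binomial/Bernoulli likelihood; the update adds successes to α and failures to β.
After batch 1: Beta(6.16+2, 4.85+6) = Beta(8.16, 10.85).
After batch 2: Beta(8.16+3, 10.85+38) = Beta(11.16, 48.85).
Posterior mean = α/(α+β) = 11.16/60.01 = 0.1860.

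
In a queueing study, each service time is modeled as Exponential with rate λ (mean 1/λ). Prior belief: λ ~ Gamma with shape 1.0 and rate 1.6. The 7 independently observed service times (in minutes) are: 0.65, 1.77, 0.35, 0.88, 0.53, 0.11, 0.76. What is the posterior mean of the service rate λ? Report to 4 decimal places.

With a Gamma(shape α, rate β) prior on the exponential rate λ, the posterior after n observations with total T = Σxᵢ is Gamma(α+n, β+T).
Sum of observations T = 5.05 minutes; n = 7.
Posterior: Gamma(1.0+7, 1.6+5.05) = Gamma(8.0, 6.65).
Posterior mean of λ = α/β = 8.0/6.65 = 1.2030.

1.2030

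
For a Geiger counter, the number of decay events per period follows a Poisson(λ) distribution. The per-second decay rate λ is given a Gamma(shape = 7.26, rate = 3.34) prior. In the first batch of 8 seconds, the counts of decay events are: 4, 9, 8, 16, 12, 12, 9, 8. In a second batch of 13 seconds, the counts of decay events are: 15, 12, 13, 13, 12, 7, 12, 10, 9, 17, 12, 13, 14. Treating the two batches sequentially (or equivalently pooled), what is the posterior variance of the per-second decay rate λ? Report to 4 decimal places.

With a Gamma(shape α, rate β) prior, the Poisson likelihood is conjugate: the posterior is Gamma(α + ΣXᵢ, β + n).
Batch 1: sum of counts S = 78 over n = 8 seconds.
After batch 1: Gamma(α+S, β+n) = Gamma(7.26+78, 3.34+8) = Gamma(85.26, 11.34).
Batch 2: sum of counts S = 159 over n = 13 seconds.
After batch 2: Gamma(α+S, β+n) = Gamma(85.26+159, 11.34+13) = Gamma(244.26, 24.34).
Var = α/β² = 244.26/24.34² = 0.4123.

0.4123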